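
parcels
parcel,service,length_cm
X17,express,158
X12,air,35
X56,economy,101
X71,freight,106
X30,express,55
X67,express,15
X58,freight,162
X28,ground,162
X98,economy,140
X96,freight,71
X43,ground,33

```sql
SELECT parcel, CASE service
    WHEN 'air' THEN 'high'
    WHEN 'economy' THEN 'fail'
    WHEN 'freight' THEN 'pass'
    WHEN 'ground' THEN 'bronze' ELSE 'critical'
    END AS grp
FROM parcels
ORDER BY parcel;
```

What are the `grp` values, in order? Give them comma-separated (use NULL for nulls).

high, critical, bronze, critical, bronze, fail, pass, critical, pass, pass, fail

parcel=X12: service='air' → high
parcel=X17: ELSE → critical
parcel=X28: service='ground' → bronze
parcel=X30: ELSE → critical
parcel=X43: service='ground' → bronze
parcel=X56: service='economy' → fail
parcel=X58: service='freight' → pass
parcel=X67: ELSE → critical
parcel=X71: service='freight' → pass
parcel=X96: service='freight' → pass
parcel=X98: service='economy' → fail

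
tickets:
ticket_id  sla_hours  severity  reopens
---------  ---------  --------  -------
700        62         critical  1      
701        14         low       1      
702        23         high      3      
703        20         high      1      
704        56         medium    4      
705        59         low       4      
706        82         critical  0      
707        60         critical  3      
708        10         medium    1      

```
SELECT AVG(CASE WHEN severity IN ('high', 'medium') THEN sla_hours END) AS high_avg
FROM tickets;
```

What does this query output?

27.25

ticket_id=700: ✗
ticket_id=701: ✗
ticket_id=702: ✓ → 23
ticket_id=703: ✓ → 20
ticket_id=704: ✓ → 56
ticket_id=705: ✗
ticket_id=706: ✗
ticket_id=707: ✗
ticket_id=708: ✓ → 10
high_avg = (23 + 20 + 56 + 10) / 4 = 27.25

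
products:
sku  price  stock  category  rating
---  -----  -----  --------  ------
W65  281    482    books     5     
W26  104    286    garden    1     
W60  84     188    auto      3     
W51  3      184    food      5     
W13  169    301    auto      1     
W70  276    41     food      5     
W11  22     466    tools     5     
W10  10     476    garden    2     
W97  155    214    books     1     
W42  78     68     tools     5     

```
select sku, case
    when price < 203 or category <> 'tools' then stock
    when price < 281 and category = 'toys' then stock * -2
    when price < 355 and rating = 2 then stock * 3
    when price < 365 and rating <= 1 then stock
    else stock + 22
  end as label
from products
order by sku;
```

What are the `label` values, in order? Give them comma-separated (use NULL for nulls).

476, 466, 301, 286, 68, 184, 188, 482, 41, 214

sku=W10: price < 203 or category <> 'tools' → 476
sku=W11: price < 203 or category <> 'tools' → 466
sku=W13: price < 203 or category <> 'tools' → 301
sku=W26: price < 203 or category <> 'tools' → 286
sku=W42: price < 203 or category <> 'tools' → 68
sku=W51: price < 203 or category <> 'tools' → 184
sku=W60: price < 203 or category <> 'tools' → 188
sku=W65: price < 203 or category <> 'tools' → 482
sku=W70: price < 203 or category <> 'tools' → 41
sku=W97: price < 203 or category <> 'tools' → 214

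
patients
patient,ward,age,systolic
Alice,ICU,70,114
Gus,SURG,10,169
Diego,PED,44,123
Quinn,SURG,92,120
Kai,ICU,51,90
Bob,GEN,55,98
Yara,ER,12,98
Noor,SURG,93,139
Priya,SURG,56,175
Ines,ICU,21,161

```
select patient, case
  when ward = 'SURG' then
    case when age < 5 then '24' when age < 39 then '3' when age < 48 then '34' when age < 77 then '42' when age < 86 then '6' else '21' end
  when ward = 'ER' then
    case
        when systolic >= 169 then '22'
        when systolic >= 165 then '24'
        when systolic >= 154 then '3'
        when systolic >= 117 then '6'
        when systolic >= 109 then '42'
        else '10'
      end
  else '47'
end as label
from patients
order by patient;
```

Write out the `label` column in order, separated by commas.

47, 47, 47, 3, 47, 47, 21, 42, 21, 10

patient=Alice: ward='ICU' → outer ELSE → 47
patient=Bob: ward='GEN' → outer ELSE → 47
patient=Diego: ward='PED' → outer ELSE → 47
patient=Gus: ward='SURG' → inner[age < 39] → 3
patient=Ines: ward='ICU' → outer ELSE → 47
patient=Kai: ward='ICU' → outer ELSE → 47
patient=Noor: ward='SURG' → inner[ELSE] → 21
patient=Priya: ward='SURG' → inner[age < 77] → 42
patient=Quinn: ward='SURG' → inner[ELSE] → 21
patient=Yara: ward='ER' → inner[ELSE] → 10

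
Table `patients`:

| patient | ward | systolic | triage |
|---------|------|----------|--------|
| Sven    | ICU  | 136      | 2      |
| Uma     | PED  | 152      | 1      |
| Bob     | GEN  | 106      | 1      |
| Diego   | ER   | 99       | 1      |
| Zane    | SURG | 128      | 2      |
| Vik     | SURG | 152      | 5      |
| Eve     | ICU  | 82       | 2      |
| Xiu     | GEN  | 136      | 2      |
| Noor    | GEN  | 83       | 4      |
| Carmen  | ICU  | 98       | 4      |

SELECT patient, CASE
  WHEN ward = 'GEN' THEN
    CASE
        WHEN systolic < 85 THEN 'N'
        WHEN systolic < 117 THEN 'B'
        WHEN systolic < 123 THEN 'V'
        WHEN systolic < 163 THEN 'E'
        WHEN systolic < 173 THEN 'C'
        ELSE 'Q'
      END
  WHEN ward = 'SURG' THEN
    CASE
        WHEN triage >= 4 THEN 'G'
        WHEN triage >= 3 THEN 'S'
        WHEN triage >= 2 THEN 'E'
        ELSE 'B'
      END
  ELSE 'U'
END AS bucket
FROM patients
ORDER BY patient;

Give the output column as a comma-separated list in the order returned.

B, U, U, U, N, U, U, G, E, E

patient=Bob: ward='GEN' → inner[systolic < 117] → B
patient=Carmen: ward='ICU' → outer ELSE → U
patient=Diego: ward='ER' → outer ELSE → U
patient=Eve: ward='ICU' → outer ELSE → U
patient=Noor: ward='GEN' → inner[systolic < 85] → N
patient=Sven: ward='ICU' → outer ELSE → U
patient=Uma: ward='PED' → outer ELSE → U
patient=Vik: ward='SURG' → inner[triage >= 4] → G
patient=Xiu: ward='GEN' → inner[systolic < 163] → E
patient=Zane: ward='SURG' → inner[triage >= 2] → E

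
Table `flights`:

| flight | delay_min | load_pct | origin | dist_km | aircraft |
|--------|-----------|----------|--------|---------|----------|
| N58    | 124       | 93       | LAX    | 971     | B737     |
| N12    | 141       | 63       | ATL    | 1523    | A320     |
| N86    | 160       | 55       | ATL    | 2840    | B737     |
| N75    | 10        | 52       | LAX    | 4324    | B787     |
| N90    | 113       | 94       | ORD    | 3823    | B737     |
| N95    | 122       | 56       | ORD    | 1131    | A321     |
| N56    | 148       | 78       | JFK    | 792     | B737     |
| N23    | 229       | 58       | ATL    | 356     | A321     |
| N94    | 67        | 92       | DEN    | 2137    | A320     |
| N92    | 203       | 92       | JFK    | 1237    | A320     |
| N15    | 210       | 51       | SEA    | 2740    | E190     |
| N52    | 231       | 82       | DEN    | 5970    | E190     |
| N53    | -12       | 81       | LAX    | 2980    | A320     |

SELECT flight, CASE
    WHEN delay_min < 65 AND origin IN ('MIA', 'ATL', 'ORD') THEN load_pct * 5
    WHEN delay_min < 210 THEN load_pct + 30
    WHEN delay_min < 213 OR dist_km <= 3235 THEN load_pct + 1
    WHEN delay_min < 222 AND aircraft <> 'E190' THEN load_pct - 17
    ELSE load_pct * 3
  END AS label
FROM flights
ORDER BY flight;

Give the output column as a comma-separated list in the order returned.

93, 52, 59, 246, 111, 108, 123, 82, 85, 124, 122, 122, 86

flight=N12: delay_min < 210 → 93
flight=N15: delay_min < 213 OR dist_km <= 3235 → 52
flight=N23: delay_min < 213 OR dist_km <= 3235 → 59
flight=N52: ELSE → 246
flight=N53: delay_min < 210 → 111
flight=N56: delay_min < 210 → 108
flight=N58: delay_min < 210 → 123
flight=N75: delay_min < 210 → 82
flight=N86: delay_min < 210 → 85
flight=N90: delay_min < 210 → 124
flight=N92: delay_min < 210 → 122
flight=N94: delay_min < 210 → 122
flight=N95: delay_min < 210 → 86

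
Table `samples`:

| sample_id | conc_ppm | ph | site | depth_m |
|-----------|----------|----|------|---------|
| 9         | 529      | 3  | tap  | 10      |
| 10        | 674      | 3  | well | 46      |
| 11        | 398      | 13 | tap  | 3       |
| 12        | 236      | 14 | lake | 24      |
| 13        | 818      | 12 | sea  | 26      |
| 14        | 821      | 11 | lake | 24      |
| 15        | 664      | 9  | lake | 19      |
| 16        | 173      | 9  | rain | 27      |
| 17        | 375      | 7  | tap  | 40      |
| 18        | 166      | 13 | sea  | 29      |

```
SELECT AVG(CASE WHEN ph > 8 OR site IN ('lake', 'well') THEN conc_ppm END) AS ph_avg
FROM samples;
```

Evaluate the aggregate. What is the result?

493.75

sample_id=9: ✗
sample_id=10: ✓ → 674
sample_id=11: ✓ → 398
sample_id=12: ✓ → 236
sample_id=13: ✓ → 818
sample_id=14: ✓ → 821
sample_id=15: ✓ → 664
sample_id=16: ✓ → 173
sample_id=17: ✗
sample_id=18: ✓ → 166
ph_avg = (674 + 398 + 236 + 818 + 821 + 664 + 173 + 166) / 8 = 493.75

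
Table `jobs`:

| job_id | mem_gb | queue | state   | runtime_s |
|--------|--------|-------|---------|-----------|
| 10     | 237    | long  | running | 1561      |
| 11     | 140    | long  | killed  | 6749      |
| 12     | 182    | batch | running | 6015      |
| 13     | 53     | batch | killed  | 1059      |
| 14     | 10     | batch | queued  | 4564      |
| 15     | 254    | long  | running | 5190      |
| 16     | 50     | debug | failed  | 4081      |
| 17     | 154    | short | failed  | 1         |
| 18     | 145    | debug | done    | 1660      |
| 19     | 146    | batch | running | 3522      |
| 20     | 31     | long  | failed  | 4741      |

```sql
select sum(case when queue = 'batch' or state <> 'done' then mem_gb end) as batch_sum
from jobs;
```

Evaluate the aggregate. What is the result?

job_id=10: ✓ → 237
job_id=11: ✓ → 140
job_id=12: ✓ → 182
job_id=13: ✓ → 53
job_id=14: ✓ → 10
job_id=15: ✓ → 254
job_id=16: ✓ → 50
job_id=17: ✓ → 154
job_id=18: ✗
job_id=19: ✓ → 146
job_id=20: ✓ → 31
batch_sum = 237 + 140 + 182 + 53 + 10 + 254 + 50 + 154 + 146 + 31 = 1257

1257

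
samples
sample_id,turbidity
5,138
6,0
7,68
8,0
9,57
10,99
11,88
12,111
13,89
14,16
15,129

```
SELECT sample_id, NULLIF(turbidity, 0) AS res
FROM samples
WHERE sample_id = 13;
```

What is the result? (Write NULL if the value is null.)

89

sample_id = 13: turbidity=89.
turbidity=89 vs 0: differ → 89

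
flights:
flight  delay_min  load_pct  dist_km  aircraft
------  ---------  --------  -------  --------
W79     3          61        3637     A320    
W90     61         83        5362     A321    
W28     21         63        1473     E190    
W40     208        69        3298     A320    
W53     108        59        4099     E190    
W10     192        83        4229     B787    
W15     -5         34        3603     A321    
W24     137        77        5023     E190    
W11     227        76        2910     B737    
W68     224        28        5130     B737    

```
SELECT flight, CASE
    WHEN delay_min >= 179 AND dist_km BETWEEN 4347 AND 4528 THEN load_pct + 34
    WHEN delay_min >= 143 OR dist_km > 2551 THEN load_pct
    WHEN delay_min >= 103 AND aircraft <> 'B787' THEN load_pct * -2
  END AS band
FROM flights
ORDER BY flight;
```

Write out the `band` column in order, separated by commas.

83, 76, 34, 77, NULL, 69, 59, 28, 61, 83

flight=W10: delay_min >= 143 OR dist_km > 2551 → 83
flight=W11: delay_min >= 143 OR dist_km > 2551 → 76
flight=W15: delay_min >= 143 OR dist_km > 2551 → 34
flight=W24: delay_min >= 143 OR dist_km > 2551 → 77
flight=W28: (no match → NULL) → NULL
flight=W40: delay_min >= 143 OR dist_km > 2551 → 69
flight=W53: delay_min >= 143 OR dist_km > 2551 → 59
flight=W68: delay_min >= 143 OR dist_km > 2551 → 28
flight=W79: delay_min >= 143 OR dist_km > 2551 → 61
flight=W90: delay_min >= 143 OR dist_km > 2551 → 83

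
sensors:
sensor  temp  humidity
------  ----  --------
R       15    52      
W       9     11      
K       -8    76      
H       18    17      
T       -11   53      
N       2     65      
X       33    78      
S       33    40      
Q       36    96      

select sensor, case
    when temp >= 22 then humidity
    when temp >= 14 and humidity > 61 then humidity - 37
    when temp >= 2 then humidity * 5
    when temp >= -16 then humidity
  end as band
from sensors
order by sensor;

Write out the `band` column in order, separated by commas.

85, 76, 325, 96, 260, 40, 53, 55, 78

sensor=H: temp >= 2 → 85
sensor=K: temp >= -16 → 76
sensor=N: temp >= 2 → 325
sensor=Q: temp >= 22 → 96
sensor=R: temp >= 2 → 260
sensor=S: temp >= 22 → 40
sensor=T: temp >= -16 → 53
sensor=W: temp >= 2 → 55
sensor=X: temp >= 22 → 78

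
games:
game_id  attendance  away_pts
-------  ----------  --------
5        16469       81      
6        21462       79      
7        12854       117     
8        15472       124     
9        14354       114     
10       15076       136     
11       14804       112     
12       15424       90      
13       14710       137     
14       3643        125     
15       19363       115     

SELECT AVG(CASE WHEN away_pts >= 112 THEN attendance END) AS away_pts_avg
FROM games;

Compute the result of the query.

game_id=5: ✗
game_id=6: ✗
game_id=7: ✓ → 12854
game_id=8: ✓ → 15472
game_id=9: ✓ → 14354
game_id=10: ✓ → 15076
game_id=11: ✓ → 14804
game_id=12: ✗
game_id=13: ✓ → 14710
game_id=14: ✓ → 3643
game_id=15: ✓ → 19363
away_pts_avg = (12854 + 15472 + 14354 + 15076 + 14804 + 14710 + 3643 + 19363) / 8 = 13784.5

13784.5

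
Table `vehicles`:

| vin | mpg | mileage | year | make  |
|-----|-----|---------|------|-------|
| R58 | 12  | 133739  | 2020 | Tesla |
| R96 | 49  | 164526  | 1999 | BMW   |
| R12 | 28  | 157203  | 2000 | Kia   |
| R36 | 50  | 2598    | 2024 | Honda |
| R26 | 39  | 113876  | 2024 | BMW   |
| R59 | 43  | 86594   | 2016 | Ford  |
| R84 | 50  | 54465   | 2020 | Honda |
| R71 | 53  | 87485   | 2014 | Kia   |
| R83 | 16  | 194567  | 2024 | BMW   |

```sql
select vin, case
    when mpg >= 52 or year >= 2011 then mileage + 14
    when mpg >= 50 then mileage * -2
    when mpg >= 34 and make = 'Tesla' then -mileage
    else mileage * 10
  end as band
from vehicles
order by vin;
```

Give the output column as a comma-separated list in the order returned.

1572030, 113890, 2612, 133753, 86608, 87499, 194581, 54479, 1645260

vin=R12: ELSE → 1572030
vin=R26: mpg >= 52 or year >= 2011 → 113890
vin=R36: mpg >= 52 or year >= 2011 → 2612
vin=R58: mpg >= 52 or year >= 2011 → 133753
vin=R59: mpg >= 52 or year >= 2011 → 86608
vin=R71: mpg >= 52 or year >= 2011 → 87499
vin=R83: mpg >= 52 or year >= 2011 → 194581
vin=R84: mpg >= 52 or year >= 2011 → 54479
vin=R96: ELSE → 1645260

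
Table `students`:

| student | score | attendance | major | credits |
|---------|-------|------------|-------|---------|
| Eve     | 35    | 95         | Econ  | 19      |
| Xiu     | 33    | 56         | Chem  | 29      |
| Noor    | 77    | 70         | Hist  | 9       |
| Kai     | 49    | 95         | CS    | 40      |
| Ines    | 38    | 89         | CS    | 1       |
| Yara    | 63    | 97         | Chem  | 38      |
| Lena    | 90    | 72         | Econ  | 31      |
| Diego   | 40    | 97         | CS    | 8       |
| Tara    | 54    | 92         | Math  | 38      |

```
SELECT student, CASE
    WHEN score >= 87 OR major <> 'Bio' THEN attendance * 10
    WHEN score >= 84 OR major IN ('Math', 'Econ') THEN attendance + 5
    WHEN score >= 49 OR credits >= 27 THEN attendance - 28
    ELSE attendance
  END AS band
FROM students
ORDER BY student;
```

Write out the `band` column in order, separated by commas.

student=Diego: score >= 87 OR major <> 'Bio' → 970
student=Eve: score >= 87 OR major <> 'Bio' → 950
student=Ines: score >= 87 OR major <> 'Bio' → 890
student=Kai: score >= 87 OR major <> 'Bio' → 950
student=Lena: score >= 87 OR major <> 'Bio' → 720
student=Noor: score >= 87 OR major <> 'Bio' → 700
student=Tara: score >= 87 OR major <> 'Bio' → 920
student=Xiu: score >= 87 OR major <> 'Bio' → 560
student=Yara: score >= 87 OR major <> 'Bio' → 970

970, 950, 890, 950, 720, 700, 920, 560, 970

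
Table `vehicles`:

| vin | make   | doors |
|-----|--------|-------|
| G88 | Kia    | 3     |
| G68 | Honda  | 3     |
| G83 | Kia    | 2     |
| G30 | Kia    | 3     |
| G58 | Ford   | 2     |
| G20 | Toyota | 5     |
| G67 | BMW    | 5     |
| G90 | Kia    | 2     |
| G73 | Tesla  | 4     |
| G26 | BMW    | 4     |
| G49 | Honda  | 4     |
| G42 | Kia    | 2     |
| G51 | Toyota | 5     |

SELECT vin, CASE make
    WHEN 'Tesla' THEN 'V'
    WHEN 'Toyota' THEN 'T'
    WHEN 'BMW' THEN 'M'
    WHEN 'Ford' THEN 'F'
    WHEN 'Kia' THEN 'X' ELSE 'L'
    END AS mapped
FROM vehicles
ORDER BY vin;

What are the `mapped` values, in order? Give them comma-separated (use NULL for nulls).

T, M, X, X, L, T, F, M, L, V, X, X, X

vin=G20: make='Toyota' → T
vin=G26: make='BMW' → M
vin=G30: make='Kia' → X
vin=G42: make='Kia' → X
vin=G49: ELSE → L
vin=G51: make='Toyota' → T
vin=G58: make='Ford' → F
vin=G67: make='BMW' → M
vin=G68: ELSE → L
vin=G73: make='Tesla' → V
vin=G83: make='Kia' → X
vin=G88: make='Kia' → X
vin=G90: make='Kia' → X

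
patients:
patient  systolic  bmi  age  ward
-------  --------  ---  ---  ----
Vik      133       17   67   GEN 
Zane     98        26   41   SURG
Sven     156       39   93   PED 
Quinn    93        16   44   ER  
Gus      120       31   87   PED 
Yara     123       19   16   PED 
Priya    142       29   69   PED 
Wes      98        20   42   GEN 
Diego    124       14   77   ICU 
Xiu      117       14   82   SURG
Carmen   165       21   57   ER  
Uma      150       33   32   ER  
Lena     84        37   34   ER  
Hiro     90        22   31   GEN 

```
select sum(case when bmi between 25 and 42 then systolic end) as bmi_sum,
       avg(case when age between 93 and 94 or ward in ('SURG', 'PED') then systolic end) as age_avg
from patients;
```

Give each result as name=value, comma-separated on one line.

bmi_sum=750, age_avg=126

[bmi_sum: bmi between 25 and 42]
patient=Vik: ✗
patient=Zane: ✓ → 98
patient=Sven: ✓ → 156
patient=Quinn: ✗
patient=Gus: ✓ → 120
patient=Yara: ✗
patient=Priya: ✓ → 142
patient=Wes: ✗
patient=Diego: ✗
patient=Xiu: ✗
patient=Carmen: ✗
patient=Uma: ✓ → 150
patient=Lena: ✓ → 84
patient=Hiro: ✗
bmi_sum = 98 + 156 + 120 + 142 + 150 + 84 = 750
—
[age_avg: age between 93 and 94 or ward in ('SURG', 'PED')]
patient=Vik: ✗
patient=Zane: ✓ → 98
patient=Sven: ✓ → 156
patient=Quinn: ✗
patient=Gus: ✓ → 120
patient=Yara: ✓ → 123
patient=Priya: ✓ → 142
patient=Wes: ✗
patient=Diego: ✗
patient=Xiu: ✓ → 117
patient=Carmen: ✗
patient=Uma: ✗
patient=Lena: ✗
patient=Hiro: ✗
age_avg = (98 + 156 + 120 + 123 + 142 + 117) / 6 = 126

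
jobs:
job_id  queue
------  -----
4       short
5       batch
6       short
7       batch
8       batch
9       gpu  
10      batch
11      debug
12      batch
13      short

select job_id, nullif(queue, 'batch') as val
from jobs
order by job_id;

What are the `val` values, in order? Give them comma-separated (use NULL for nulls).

short, NULL, short, NULL, NULL, gpu, NULL, debug, NULL, short

job_id=4: queue=short vs batch: differ → short
job_id=5: queue=batch vs batch: equal → NULL
job_id=6: queue=short vs batch: differ → short
job_id=7: queue=batch vs batch: equal → NULL
job_id=8: queue=batch vs batch: equal → NULL
job_id=9: queue=gpu vs batch: differ → gpu
job_id=10: queue=batch vs batch: equal → NULL
job_id=11: queue=debug vs batch: differ → debug
job_id=12: queue=batch vs batch: equal → NULL
job_id=13: queue=short vs batch: differ → short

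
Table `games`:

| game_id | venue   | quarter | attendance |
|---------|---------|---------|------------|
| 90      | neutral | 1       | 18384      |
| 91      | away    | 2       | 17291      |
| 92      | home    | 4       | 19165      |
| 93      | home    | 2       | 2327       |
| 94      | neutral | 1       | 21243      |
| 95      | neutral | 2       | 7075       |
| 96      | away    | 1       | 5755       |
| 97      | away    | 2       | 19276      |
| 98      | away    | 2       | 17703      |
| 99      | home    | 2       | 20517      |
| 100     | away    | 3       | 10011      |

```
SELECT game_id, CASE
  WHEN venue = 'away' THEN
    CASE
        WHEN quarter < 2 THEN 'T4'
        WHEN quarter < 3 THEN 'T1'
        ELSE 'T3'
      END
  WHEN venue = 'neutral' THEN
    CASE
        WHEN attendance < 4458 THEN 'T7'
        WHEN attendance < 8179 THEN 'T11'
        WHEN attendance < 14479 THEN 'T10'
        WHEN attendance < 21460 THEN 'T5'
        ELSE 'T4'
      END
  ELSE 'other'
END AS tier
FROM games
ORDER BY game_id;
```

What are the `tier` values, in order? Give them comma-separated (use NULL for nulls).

T5, T1, other, other, T5, T11, T4, T1, T1, other, T3

game_id=90: venue='neutral' → inner[attendance < 21460] → T5
game_id=91: venue='away' → inner[quarter < 3] → T1
game_id=92: venue='home' → outer ELSE → other
game_id=93: venue='home' → outer ELSE → other
game_id=94: venue='neutral' → inner[attendance < 21460] → T5
game_id=95: venue='neutral' → inner[attendance < 8179] → T11
game_id=96: venue='away' → inner[quarter < 2] → T4
game_id=97: venue='away' → inner[quarter < 3] → T1
game_id=98: venue='away' → inner[quarter < 3] → T1
game_id=99: venue='home' → outer ELSE → other
game_id=100: venue='away' → inner[ELSE] → T3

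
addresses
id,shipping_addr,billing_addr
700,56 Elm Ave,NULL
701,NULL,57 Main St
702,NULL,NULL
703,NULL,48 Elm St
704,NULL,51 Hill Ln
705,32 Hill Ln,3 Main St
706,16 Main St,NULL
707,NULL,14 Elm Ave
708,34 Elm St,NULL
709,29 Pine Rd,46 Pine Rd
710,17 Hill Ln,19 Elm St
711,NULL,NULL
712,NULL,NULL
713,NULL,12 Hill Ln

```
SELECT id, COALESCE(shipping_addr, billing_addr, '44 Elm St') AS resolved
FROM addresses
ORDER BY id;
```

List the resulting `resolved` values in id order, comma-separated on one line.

56 Elm Ave, 57 Main St, 44 Elm St, 48 Elm St, 51 Hill Ln, 32 Hill Ln, 16 Main St, 14 Elm Ave, 34 Elm St, 29 Pine Rd, 17 Hill Ln, 44 Elm St, 44 Elm St, 12 Hill Ln

id=700: shipping_addr=56 Elm Ave → 56 Elm Ave
id=701: shipping_addr=NULL, billing_addr=57 Main St → 57 Main St
id=702: shipping_addr=NULL, billing_addr=NULL, → literal 44 Elm St → 44 Elm St
id=703: shipping_addr=NULL, billing_addr=48 Elm St → 48 Elm St
id=704: shipping_addr=NULL, billing_addr=51 Hill Ln → 51 Hill Ln
id=705: shipping_addr=32 Hill Ln → 32 Hill Ln
id=706: shipping_addr=16 Main St → 16 Main St
id=707: shipping_addr=NULL, billing_addr=14 Elm Ave → 14 Elm Ave
id=708: shipping_addr=34 Elm St → 34 Elm St
id=709: shipping_addr=29 Pine Rd → 29 Pine Rd
id=710: shipping_addr=17 Hill Ln → 17 Hill Ln
id=711: shipping_addr=NULL, billing_addr=NULL, → literal 44 Elm St → 44 Elm St
id=712: shipping_addr=NULL, billing_addr=NULL, → literal 44 Elm St → 44 Elm St
id=713: shipping_addr=NULL, billing_addr=12 Hill Ln → 12 Hill Ln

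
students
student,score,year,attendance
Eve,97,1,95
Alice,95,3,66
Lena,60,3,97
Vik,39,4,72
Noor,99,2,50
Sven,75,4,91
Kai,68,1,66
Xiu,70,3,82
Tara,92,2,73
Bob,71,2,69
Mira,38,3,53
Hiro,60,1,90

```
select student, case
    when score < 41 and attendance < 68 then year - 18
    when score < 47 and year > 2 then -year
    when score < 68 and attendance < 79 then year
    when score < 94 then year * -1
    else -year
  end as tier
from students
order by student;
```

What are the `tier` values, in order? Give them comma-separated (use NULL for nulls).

-3, -2, -1, -1, -1, -3, -15, -2, -4, -2, -4, -3

student=Alice: ELSE → -3
student=Bob: score < 94 → -2
student=Eve: ELSE → -1
student=Hiro: score < 94 → -1
student=Kai: score < 94 → -1
student=Lena: score < 94 → -3
student=Mira: score < 41 and attendance < 68 → -15
student=Noor: ELSE → -2
student=Sven: score < 94 → -4
student=Tara: score < 94 → -2
student=Vik: score < 47 and year > 2 → -4
student=Xiu: score < 94 → -3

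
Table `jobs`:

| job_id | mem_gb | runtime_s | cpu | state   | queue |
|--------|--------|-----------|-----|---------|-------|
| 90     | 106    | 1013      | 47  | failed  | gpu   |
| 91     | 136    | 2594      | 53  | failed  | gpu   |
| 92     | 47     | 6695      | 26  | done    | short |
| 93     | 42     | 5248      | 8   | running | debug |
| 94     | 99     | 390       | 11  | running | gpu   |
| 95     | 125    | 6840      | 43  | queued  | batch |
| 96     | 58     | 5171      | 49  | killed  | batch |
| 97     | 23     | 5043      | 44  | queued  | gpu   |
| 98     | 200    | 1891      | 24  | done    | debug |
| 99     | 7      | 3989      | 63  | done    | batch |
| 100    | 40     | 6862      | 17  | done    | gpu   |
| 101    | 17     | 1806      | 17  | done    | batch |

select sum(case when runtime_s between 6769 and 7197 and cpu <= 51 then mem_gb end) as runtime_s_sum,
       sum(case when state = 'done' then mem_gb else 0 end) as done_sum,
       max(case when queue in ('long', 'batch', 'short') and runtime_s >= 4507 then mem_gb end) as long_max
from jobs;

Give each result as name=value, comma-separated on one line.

runtime_s_sum=165, done_sum=311, long_max=125

[runtime_s_sum: runtime_s between 6769 and 7197 and cpu <= 51]
job_id=90: ✗
job_id=91: ✗
job_id=92: ✗
job_id=93: ✗
job_id=94: ✗
job_id=95: ✓ → 125
job_id=96: ✗
job_id=97: ✗
job_id=98: ✗
job_id=99: ✗
job_id=100: ✓ → 40
job_id=101: ✗
runtime_s_sum = 125 + 40 = 165
—
[done_sum: state = 'done']
job_id=90: ✗
job_id=91: ✗
job_id=92: ✓ → 47
job_id=93: ✗
job_id=94: ✗
job_id=95: ✗
job_id=96: ✗
job_id=97: ✗
job_id=98: ✓ → 200
job_id=99: ✓ → 7
job_id=100: ✓ → 40
job_id=101: ✓ → 17
done_sum = 47 + 200 + 7 + 40 + 17 = 311
—
[long_max: queue in ('long', 'batch', 'short') and runtime_s >= 4507]
job_id=90: ✗
job_id=91: ✗
job_id=92: ✓ → 47
job_id=93: ✗
job_id=94: ✗
job_id=95: ✓ → 125
job_id=96: ✓ → 58
job_id=97: ✗
job_id=98: ✗
job_id=99: ✗
job_id=100: ✗
job_id=101: ✗
long_max = MAX(47, 125, 58) = 125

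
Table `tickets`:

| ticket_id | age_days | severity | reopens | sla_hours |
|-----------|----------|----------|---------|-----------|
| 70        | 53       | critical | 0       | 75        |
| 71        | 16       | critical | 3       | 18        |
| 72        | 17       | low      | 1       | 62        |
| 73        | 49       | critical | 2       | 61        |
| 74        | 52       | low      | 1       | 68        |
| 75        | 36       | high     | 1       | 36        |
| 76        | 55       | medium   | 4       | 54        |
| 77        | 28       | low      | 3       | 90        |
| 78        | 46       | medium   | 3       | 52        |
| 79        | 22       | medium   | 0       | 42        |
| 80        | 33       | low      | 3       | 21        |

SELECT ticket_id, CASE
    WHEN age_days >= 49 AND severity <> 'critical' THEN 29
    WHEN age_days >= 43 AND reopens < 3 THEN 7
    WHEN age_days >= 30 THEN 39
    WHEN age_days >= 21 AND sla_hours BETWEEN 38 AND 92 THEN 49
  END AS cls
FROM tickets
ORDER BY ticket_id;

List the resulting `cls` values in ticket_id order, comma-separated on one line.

7, NULL, NULL, 7, 29, 39, 29, 49, 39, 49, 39

ticket_id=70: age_days >= 43 AND reopens < 3 → 7
ticket_id=71: (no match → NULL) → NULL
ticket_id=72: (no match → NULL) → NULL
ticket_id=73: age_days >= 43 AND reopens < 3 → 7
ticket_id=74: age_days >= 49 AND severity <> 'critical' → 29
ticket_id=75: age_days >= 30 → 39
ticket_id=76: age_days >= 49 AND severity <> 'critical' → 29
ticket_id=77: age_days >= 21 AND sla_hours BETWEEN 38 AND 92 → 49
ticket_id=78: age_days >= 30 → 39
ticket_id=79: age_days >= 21 AND sla_hours BETWEEN 38 AND 92 → 49
ticket_id=80: age_days >= 30 → 39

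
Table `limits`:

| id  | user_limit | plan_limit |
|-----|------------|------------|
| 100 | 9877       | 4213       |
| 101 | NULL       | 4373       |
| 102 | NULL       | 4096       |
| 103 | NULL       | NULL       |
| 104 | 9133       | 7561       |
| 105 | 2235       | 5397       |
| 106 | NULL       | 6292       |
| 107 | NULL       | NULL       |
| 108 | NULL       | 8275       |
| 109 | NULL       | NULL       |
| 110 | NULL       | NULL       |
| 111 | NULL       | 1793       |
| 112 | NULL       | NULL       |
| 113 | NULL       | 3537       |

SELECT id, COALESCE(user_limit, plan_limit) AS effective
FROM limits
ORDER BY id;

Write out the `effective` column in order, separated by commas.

id=100: user_limit=9877 → 9877
id=101: user_limit=NULL, plan_limit=4373 → 4373
id=102: user_limit=NULL, plan_limit=4096 → 4096
id=103: user_limit=NULL, plan_limit=NULL (all NULL) → NULL
id=104: user_limit=9133 → 9133
id=105: user_limit=2235 → 2235
id=106: user_limit=NULL, plan_limit=6292 → 6292
id=107: user_limit=NULL, plan_limit=NULL (all NULL) → NULL
id=108: user_limit=NULL, plan_limit=8275 → 8275
id=109: user_limit=NULL, plan_limit=NULL (all NULL) → NULL
id=110: user_limit=NULL, plan_limit=NULL (all NULL) → NULL
id=111: user_limit=NULL, plan_limit=1793 → 1793
id=112: user_limit=NULL, plan_limit=NULL (all NULL) → NULL
id=113: user_limit=NULL, plan_limit=3537 → 3537

9877, 4373, 4096, NULL, 9133, 2235, 6292, NULL, 8275, NULL, NULL, 1793, NULL, 3537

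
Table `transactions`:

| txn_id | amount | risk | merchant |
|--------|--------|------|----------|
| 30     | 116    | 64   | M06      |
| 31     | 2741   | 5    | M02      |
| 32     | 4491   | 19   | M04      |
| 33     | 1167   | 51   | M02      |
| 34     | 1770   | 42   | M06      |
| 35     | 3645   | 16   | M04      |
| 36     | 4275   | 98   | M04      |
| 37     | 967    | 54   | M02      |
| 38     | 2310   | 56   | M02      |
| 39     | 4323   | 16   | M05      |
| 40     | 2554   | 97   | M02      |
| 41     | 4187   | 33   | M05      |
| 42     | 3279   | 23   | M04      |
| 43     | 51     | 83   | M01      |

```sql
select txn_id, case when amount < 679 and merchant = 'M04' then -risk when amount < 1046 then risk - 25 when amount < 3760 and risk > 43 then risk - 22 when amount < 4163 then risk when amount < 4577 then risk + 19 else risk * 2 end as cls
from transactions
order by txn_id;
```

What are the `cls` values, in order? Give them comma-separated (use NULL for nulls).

txn_id=30: amount < 1046 → 39
txn_id=31: amount < 4163 → 5
txn_id=32: amount < 4577 → 38
txn_id=33: amount < 3760 and risk > 43 → 29
txn_id=34: amount < 4163 → 42
txn_id=35: amount < 4163 → 16
txn_id=36: amount < 4577 → 117
txn_id=37: amount < 1046 → 29
txn_id=38: amount < 3760 and risk > 43 → 34
txn_id=39: amount < 4577 → 35
txn_id=40: amount < 3760 and risk > 43 → 75
txn_id=41: amount < 4577 → 52
txn_id=42: amount < 4163 → 23
txn_id=43: amount < 1046 → 58

39, 5, 38, 29, 42, 16, 117, 29, 34, 35, 75, 52, 23, 58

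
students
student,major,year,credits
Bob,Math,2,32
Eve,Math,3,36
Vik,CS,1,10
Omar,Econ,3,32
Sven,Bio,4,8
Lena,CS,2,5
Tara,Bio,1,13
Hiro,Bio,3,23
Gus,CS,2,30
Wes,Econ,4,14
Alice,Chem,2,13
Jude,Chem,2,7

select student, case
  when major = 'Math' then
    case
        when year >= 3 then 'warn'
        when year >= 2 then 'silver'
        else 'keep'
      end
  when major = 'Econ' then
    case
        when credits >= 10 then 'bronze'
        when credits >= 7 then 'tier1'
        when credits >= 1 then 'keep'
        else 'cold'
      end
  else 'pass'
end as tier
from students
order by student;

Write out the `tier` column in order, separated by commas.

student=Alice: major='Chem' → outer ELSE → pass
student=Bob: major='Math' → inner[year >= 2] → silver
student=Eve: major='Math' → inner[year >= 3] → warn
student=Gus: major='CS' → outer ELSE → pass
student=Hiro: major='Bio' → outer ELSE → pass
student=Jude: major='Chem' → outer ELSE → pass
student=Lena: major='CS' → outer ELSE → pass
student=Omar: major='Econ' → inner[credits >= 10] → bronze
student=Sven: major='Bio' → outer ELSE → pass
student=Tara: major='Bio' → outer ELSE → pass
student=Vik: major='CS' → outer ELSE → pass
student=Wes: major='Econ' → inner[credits >= 10] → bronze

pass, silver, warn, pass, pass, pass, pass, bronze, pass, pass, pass, bronze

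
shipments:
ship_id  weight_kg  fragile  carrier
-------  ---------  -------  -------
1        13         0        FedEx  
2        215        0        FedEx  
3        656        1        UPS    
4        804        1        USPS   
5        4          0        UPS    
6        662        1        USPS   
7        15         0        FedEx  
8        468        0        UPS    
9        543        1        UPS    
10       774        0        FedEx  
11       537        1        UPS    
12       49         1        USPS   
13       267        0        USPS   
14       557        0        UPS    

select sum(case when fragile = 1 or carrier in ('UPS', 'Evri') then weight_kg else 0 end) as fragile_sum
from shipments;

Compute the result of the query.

4280

ship_id=1: ✗
ship_id=2: ✗
ship_id=3: ✓ → 656
ship_id=4: ✓ → 804
ship_id=5: ✓ → 4
ship_id=6: ✓ → 662
ship_id=7: ✗
ship_id=8: ✓ → 468
ship_id=9: ✓ → 543
ship_id=10: ✗
ship_id=11: ✓ → 537
ship_id=12: ✓ → 49
ship_id=13: ✗
ship_id=14: ✓ → 557
fragile_sum = 656 + 804 + 4 + 662 + 468 + 543 + 537 + 49 + 557 = 4280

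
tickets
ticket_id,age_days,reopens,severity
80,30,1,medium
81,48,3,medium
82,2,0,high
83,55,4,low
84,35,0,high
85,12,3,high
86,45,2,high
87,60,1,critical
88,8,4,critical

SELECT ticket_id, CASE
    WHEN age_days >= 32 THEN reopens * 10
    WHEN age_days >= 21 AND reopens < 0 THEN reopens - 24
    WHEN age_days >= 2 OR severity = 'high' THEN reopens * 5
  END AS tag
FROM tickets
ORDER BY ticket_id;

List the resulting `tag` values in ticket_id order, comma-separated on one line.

5, 30, 0, 40, 0, 15, 20, 10, 20

ticket_id=80: age_days >= 2 OR severity = 'high' → 5
ticket_id=81: age_days >= 32 → 30
ticket_id=82: age_days >= 2 OR severity = 'high' → 0
ticket_id=83: age_days >= 32 → 40
ticket_id=84: age_days >= 32 → 0
ticket_id=85: age_days >= 2 OR severity = 'high' → 15
ticket_id=86: age_days >= 32 → 20
ticket_id=87: age_days >= 32 → 10
ticket_id=88: age_days >= 2 OR severity = 'high' → 20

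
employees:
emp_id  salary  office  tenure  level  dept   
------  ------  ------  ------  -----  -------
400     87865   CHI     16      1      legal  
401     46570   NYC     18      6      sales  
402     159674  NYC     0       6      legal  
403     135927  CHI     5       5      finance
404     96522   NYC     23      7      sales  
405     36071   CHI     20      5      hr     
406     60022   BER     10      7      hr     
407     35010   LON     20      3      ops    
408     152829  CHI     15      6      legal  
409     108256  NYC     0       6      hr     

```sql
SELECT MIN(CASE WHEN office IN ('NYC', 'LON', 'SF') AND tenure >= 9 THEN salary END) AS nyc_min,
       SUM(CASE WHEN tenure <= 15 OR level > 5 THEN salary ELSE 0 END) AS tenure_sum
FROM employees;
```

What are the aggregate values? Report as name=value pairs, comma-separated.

[nyc_min: office IN ('NYC', 'LON', 'SF') AND tenure >= 9]
emp_id=400: ✗
emp_id=401: ✓ → 46570
emp_id=402: ✗
emp_id=403: ✗
emp_id=404: ✓ → 96522
emp_id=405: ✗
emp_id=406: ✗
emp_id=407: ✓ → 35010
emp_id=408: ✗
emp_id=409: ✗
nyc_min = MIN(46570, 96522, 35010) = 35010
—
[tenure_sum: tenure <= 15 OR level > 5]
emp_id=400: ✗
emp_id=401: ✓ → 46570
emp_id=402: ✓ → 159674
emp_id=403: ✓ → 135927
emp_id=404: ✓ → 96522
emp_id=405: ✗
emp_id=406: ✓ → 60022
emp_id=407: ✗
emp_id=408: ✓ → 152829
emp_id=409: ✓ → 108256
tenure_sum = 46570 + 159674 + 135927 + 96522 + 60022 + 152829 + 108256 = 759800

nyc_min=35010, tenure_sum=759800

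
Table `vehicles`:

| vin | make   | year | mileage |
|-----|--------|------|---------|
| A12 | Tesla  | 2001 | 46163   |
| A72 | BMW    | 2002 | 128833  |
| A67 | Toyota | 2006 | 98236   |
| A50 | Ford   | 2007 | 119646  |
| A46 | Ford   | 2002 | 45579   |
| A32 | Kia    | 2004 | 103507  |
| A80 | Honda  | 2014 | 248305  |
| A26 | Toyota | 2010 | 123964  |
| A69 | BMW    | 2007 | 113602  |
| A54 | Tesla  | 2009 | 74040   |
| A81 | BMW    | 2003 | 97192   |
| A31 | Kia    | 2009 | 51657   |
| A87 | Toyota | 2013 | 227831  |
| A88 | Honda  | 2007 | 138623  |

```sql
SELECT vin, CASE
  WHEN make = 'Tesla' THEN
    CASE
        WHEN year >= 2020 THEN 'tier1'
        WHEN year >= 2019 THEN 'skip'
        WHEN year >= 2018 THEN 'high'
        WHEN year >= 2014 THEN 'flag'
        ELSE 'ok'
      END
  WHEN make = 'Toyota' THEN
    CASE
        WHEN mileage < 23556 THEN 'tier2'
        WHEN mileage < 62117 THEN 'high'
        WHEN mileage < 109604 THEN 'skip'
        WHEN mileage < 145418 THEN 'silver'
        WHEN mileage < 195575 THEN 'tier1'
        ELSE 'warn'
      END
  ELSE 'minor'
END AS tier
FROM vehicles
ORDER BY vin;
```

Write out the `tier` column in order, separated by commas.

ok, silver, minor, minor, minor, minor, ok, skip, minor, minor, minor, minor, warn, minor

vin=A12: make='Tesla' → inner[ELSE] → ok
vin=A26: make='Toyota' → inner[mileage < 145418] → silver
vin=A31: make='Kia' → outer ELSE → minor
vin=A32: make='Kia' → outer ELSE → minor
vin=A46: make='Ford' → outer ELSE → minor
vin=A50: make='Ford' → outer ELSE → minor
vin=A54: make='Tesla' → inner[ELSE] → ok
vin=A67: make='Toyota' → inner[mileage < 109604] → skip
vin=A69: make='BMW' → outer ELSE → minor
vin=A72: make='BMW' → outer ELSE → minor
vin=A80: make='Honda' → outer ELSE → minor
vin=A81: make='BMW' → outer ELSE → minor
vin=A87: make='Toyota' → inner[ELSE] → warn
vin=A88: make='Honda' → outer ELSE → minor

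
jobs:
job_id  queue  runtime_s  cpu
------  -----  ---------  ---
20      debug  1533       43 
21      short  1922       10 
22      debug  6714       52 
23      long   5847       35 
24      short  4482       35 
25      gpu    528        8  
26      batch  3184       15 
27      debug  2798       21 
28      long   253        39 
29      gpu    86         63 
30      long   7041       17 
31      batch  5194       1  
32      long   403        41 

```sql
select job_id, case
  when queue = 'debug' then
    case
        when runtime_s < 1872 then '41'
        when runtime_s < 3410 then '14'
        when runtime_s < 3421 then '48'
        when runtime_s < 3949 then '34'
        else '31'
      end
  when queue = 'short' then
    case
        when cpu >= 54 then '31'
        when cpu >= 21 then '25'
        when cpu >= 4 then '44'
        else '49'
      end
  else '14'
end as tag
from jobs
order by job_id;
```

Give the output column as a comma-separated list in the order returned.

41, 44, 31, 14, 25, 14, 14, 14, 14, 14, 14, 14, 14

job_id=20: queue='debug' → inner[runtime_s < 1872] → 41
job_id=21: queue='short' → inner[cpu >= 4] → 44
job_id=22: queue='debug' → inner[ELSE] → 31
job_id=23: queue='long' → outer ELSE → 14
job_id=24: queue='short' → inner[cpu >= 21] → 25
job_id=25: queue='gpu' → outer ELSE → 14
job_id=26: queue='batch' → outer ELSE → 14
job_id=27: queue='debug' → inner[runtime_s < 3410] → 14
job_id=28: queue='long' → outer ELSE → 14
job_id=29: queue='gpu' → outer ELSE → 14
job_id=30: queue='long' → outer ELSE → 14
job_id=31: queue='batch' → outer ELSE → 14
job_id=32: queue='long' → outer ELSE → 14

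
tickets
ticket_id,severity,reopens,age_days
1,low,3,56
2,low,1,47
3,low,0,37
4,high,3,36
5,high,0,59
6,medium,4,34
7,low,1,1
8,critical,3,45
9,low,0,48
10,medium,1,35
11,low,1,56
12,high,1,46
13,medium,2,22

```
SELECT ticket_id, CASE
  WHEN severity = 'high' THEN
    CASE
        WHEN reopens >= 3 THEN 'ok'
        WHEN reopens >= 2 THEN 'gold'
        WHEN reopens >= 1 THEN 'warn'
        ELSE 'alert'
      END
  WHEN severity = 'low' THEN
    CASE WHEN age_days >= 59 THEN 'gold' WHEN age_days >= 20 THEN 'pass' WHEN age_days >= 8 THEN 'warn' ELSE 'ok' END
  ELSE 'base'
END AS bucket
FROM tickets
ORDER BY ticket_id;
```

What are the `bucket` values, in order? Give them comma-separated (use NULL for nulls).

ticket_id=1: severity='low' → inner[age_days >= 20] → pass
ticket_id=2: severity='low' → inner[age_days >= 20] → pass
ticket_id=3: severity='low' → inner[age_days >= 20] → pass
ticket_id=4: severity='high' → inner[reopens >= 3] → ok
ticket_id=5: severity='high' → inner[ELSE] → alert
ticket_id=6: severity='medium' → outer ELSE → base
ticket_id=7: severity='low' → inner[ELSE] → ok
ticket_id=8: severity='critical' → outer ELSE → base
ticket_id=9: severity='low' → inner[age_days >= 20] → pass
ticket_id=10: severity='medium' → outer ELSE → base
ticket_id=11: severity='low' → inner[age_days >= 20] → pass
ticket_id=12: severity='high' → inner[reopens >= 1] → warn
ticket_id=13: severity='medium' → outer ELSE → base

pass, pass, pass, ok, alert, base, ok, base, pass, base, pass, warn, base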